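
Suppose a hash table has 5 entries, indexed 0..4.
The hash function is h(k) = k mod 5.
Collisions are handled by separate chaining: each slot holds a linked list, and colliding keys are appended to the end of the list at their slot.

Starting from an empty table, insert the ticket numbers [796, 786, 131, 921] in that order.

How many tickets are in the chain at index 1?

796 → bucket 1
786 → bucket 1 (collision)
131 → bucket 1 (collision)
921 → bucket 1 (collision)
Final buckets:
0: —
1: 796 -> 786 -> 131 -> 921
2: —
3: —
4: —

4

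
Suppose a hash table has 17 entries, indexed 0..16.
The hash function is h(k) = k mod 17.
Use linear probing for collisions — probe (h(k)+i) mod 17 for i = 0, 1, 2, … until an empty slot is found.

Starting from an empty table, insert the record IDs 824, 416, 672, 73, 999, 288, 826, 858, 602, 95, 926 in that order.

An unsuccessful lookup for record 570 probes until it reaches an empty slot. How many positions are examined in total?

824: h=8 => slot 8
416: h=8, probe 8,9 => slot 9
672: h=9, probe 9,10 => slot 10
73: h=5 => slot 5
999: h=13 => slot 13
288: h=16 => slot 16
826: h=10, probe 10,11 => slot 11
858: h=8, probe 8,9,10,11,12 => slot 12
602: h=7 => slot 7
95: h=10, probe 10,11,12,13,14 => slot 14
926: h=8, probe 8,9,10,11,12,13,14,15 => slot 15
Table: [∅, ∅, ∅, ∅, ∅, 73, ∅, 602, 824, 416, 672, 826, 858, 999, 95, 926, 288]
Lookup 570: h=9, probe 9,10,11,12,13,14,15,16,0 → slot 0 empty, not found.

9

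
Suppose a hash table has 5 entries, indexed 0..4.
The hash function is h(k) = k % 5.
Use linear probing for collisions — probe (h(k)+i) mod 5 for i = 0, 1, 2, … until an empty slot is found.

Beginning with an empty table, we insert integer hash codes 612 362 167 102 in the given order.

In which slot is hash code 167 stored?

4

612 hashes to 2; slot 2 is free → place at 2.
362 hashes to 2; 2 taken → place at 3.
167 hashes to 2; 2,3 taken → place at 4.
102 hashes to 2; 2,3,4 taken → place at 0.
Table: [102, -, 612, 362, 167]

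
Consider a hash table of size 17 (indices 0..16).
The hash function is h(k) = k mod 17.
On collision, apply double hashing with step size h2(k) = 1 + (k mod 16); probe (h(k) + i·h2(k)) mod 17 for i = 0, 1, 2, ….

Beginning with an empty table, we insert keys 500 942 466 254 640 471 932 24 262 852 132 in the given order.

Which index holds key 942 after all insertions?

Insert 500: h=7, slot 7 empty => index 7.
Insert 942: h=7, h2=15, slot 7 occupied => index 5.
Insert 466: h=7, h2=3, slot 7 occupied => index 10.
Insert 254: h=16, slot 16 empty => index 16.
Insert 640: h=11, slot 11 empty => index 11.
Insert 471: h=12, slot 12 empty => index 12.
Insert 932: h=14, slot 14 empty => index 14.
Insert 24: h=7, h2=9, slots 7,16 occupied => index 8.
Insert 262: h=7, h2=7, slots 7,14 occupied => index 4.
Insert 852: h=2, slot 2 empty => index 2.
Insert 132: h=13, slot 13 empty => index 13.
Table: [-, -, 852, -, 262, 942, -, 500, 24, -, 466, 640, 471, 132, 932, -, 254]

5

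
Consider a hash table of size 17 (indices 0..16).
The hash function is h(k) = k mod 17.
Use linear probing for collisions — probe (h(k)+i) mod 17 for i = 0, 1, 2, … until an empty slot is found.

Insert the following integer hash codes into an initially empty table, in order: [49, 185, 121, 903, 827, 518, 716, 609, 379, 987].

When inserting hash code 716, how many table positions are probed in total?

3

Insert 49: h=15, slot 15 empty => index 15.
Insert 185: h=15, slot 15 occupied => index 16.
Insert 121: h=2, slot 2 empty => index 2.
Insert 903: h=2, slot 2 occupied => index 3.
Insert 827: h=11, slot 11 empty => index 11.
Insert 518: h=8, slot 8 empty => index 8.
Insert 716: h=2, slots 2,3 occupied => index 4.
Insert 609: h=14, slot 14 empty => index 14.
Insert 379: h=5, slot 5 empty => index 5.
Insert 987: h=1, slot 1 empty => index 1.
Table: [∅, 987, 121, 903, 716, 379, ∅, ∅, 518, ∅, ∅, 827, ∅, ∅, 609, 49, 185]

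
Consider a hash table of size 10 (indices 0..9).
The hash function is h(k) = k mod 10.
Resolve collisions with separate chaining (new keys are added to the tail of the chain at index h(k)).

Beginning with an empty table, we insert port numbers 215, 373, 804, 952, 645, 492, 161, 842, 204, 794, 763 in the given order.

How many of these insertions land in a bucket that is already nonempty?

215 -> bucket 5
373 -> bucket 3
804 -> bucket 4
952 -> bucket 2
645 -> bucket 5 (collision)
492 -> bucket 2 (collision)
161 -> bucket 1
842 -> bucket 2 (collision)
204 -> bucket 4 (collision)
794 -> bucket 4 (collision)
763 -> bucket 3 (collision)
Final buckets:
0: _
1: 161
2: 952 -> 492 -> 842
3: 373 -> 763
4: 804 -> 204 -> 794
5: 215 -> 645
6: _
7: _
8: _
9: _

6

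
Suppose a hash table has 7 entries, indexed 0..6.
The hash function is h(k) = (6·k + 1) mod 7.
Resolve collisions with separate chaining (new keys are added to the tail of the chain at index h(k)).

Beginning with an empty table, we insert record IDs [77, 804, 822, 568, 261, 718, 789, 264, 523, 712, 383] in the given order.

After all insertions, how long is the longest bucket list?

5

77 -> bucket 1
804 -> bucket 2
822 -> bucket 5
568 -> bucket 0
261 -> bucket 6
718 -> bucket 4
789 -> bucket 3
264 -> bucket 3 (collision)
523 -> bucket 3 (collision)
712 -> bucket 3 (collision)
383 -> bucket 3 (collision)
Final buckets:
0: 568
1: 77
2: 804
3: 789 -> 264 -> 523 -> 712 -> 383
4: 718
5: 822
6: 261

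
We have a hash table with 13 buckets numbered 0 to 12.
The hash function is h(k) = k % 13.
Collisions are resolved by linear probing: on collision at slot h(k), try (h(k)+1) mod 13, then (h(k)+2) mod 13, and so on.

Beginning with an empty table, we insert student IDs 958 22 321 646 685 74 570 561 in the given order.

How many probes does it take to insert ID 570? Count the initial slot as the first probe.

5

Insert 958: h=9, slot 9 empty => index 9.
Insert 22: h=9, slot 9 occupied => index 10.
Insert 321: h=9, slots 9,10 occupied => index 11.
Insert 646: h=9, slots 9,10,11 occupied => index 12.
Insert 685: h=9, slots 9,10,11,12 occupied => index 0.
Insert 74: h=9, slots 9,10,11,12,0 occupied => index 1.
Insert 570: h=11, slots 11,12,0,1 occupied => index 2.
Insert 561: h=2, slot 2 occupied => index 3.
Table: [685, 74, 570, 561, —, —, —, —, —, 958, 22, 321, 646]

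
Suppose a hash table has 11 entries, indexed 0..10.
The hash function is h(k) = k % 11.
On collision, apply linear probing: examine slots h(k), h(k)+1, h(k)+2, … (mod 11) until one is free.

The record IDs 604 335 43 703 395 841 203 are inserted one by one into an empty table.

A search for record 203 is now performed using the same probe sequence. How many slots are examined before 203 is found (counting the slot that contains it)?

Insert 604: h=10, slot 10 empty → index 10.
Insert 335: h=5, slot 5 empty → index 5.
Insert 43: h=10, slot 10 occupied → index 0.
Insert 703: h=10, slots 10,0 occupied → index 1.
Insert 395: h=10, slots 10,0,1 occupied → index 2.
Insert 841: h=5, slot 5 occupied → index 6.
Insert 203: h=5, slots 5,6 occupied → index 7.
Table: [43, 703, 395, _, _, 335, 841, 203, _, _, 604]
Lookup 203: h=5, probe 5,6,7 → found at 7.

3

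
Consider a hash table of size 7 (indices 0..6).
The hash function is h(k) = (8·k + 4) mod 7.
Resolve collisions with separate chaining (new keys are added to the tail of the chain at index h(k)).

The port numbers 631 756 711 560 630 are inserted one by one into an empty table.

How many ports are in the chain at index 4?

3

Insert 631: h=5, bucket 5 empty → new chain.
Insert 756: h=4, bucket 4 empty → new chain.
Insert 711: h=1, bucket 1 empty → new chain.
Insert 560: h=4, bucket 4 nonempty → append to chain.
Insert 630: h=4, bucket 4 nonempty → append to chain.
Final buckets:
0: —
1: 711
2: —
3: —
4: 756 -> 560 -> 630
5: 631
6: —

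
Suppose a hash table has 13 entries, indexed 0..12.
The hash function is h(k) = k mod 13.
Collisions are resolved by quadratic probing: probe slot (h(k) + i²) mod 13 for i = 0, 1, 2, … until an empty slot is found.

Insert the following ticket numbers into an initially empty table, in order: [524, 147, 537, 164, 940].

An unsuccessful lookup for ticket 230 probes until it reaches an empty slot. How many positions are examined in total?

2

524: h=4 → slot 4
147: h=4, probe 4,5 → slot 5
537: h=4, probe 4,5,8 → slot 8
164: h=8, probe 8,9 → slot 9
940: h=4, probe 4,5,8,0 → slot 0
Table: [940, —, —, —, 524, 147, —, —, 537, 164, —, —, —]
Lookup 230: h=9, probe 9,10 → slot 10 empty, not found.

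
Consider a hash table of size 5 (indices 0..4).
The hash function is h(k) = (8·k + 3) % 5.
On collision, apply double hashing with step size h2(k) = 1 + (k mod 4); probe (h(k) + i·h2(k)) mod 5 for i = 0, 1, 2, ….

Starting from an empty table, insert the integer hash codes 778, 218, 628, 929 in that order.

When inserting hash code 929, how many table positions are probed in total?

Insert 778: h=2, slot 2 empty => index 2.
Insert 218: h=2, h2=3, slot 2 occupied => index 0.
Insert 628: h=2, h2=1, slot 2 occupied => index 3.
Insert 929: h=0, h2=2, slots 0,2 occupied => index 4.
Table: [218, ∅, 778, 628, 929]

3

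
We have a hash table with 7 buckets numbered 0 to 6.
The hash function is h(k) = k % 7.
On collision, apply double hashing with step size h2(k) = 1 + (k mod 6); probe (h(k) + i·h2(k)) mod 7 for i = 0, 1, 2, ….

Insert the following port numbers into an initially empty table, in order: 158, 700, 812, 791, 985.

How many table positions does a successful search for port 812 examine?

2

Insert 158: h=4, slot 4 empty → index 4.
Insert 700: h=0, slot 0 empty → index 0.
Insert 812: h=0, h2=3, slot 0 occupied → index 3.
Insert 791: h=0, h2=6, slot 0 occupied → index 6.
Insert 985: h=5, slot 5 empty → index 5.
Table: [700, ., ., 812, 158, 985, 791]
Lookup 812: h=0, h2=3, probe 0,3 → found at 3.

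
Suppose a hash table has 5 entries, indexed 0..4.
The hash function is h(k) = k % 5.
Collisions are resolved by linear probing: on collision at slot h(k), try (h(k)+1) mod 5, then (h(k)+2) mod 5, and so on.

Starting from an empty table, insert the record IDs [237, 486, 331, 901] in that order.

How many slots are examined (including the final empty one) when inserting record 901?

Insert 237: h=2, slot 2 empty → index 2.
Insert 486: h=1, slot 1 empty → index 1.
Insert 331: h=1, slots 1,2 occupied → index 3.
Insert 901: h=1, slots 1,2,3 occupied → index 4.
Table: [-, 486, 237, 331, 901]

4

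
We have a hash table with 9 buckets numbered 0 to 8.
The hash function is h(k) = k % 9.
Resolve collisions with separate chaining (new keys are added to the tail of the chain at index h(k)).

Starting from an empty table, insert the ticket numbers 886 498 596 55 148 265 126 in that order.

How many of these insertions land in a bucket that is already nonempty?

Insert 886: h=4, bucket 4 empty -> new chain.
Insert 498: h=3, bucket 3 empty -> new chain.
Insert 596: h=2, bucket 2 empty -> new chain.
Insert 55: h=1, bucket 1 empty -> new chain.
Insert 148: h=4, bucket 4 nonempty -> append to chain.
Insert 265: h=4, bucket 4 nonempty -> append to chain.
Insert 126: h=0, bucket 0 empty -> new chain.
Final buckets:
0: 126
1: 55
2: 596
3: 498
4: 886 -> 148 -> 265
5: .
6: .
7: .
8: .

2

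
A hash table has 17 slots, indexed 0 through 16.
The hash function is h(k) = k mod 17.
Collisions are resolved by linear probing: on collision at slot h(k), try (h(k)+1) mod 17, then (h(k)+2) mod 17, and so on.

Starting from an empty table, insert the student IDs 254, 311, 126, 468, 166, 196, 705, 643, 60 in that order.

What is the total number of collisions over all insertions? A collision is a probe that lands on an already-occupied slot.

3

254 hashes to 16; slot 16 is free -> place at 16.
311 hashes to 5; slot 5 is free -> place at 5.
126 hashes to 7; slot 7 is free -> place at 7.
468 hashes to 9; slot 9 is free -> place at 9.
166 hashes to 13; slot 13 is free -> place at 13.
196 hashes to 9; 9 taken -> place at 10.
705 hashes to 8; slot 8 is free -> place at 8.
643 hashes to 14; slot 14 is free -> place at 14.
60 hashes to 9; 9,10 taken -> place at 11.
Table: [∅, ∅, ∅, ∅, ∅, 311, ∅, 126, 705, 468, 196, 60, ∅, 166, 643, ∅, 254]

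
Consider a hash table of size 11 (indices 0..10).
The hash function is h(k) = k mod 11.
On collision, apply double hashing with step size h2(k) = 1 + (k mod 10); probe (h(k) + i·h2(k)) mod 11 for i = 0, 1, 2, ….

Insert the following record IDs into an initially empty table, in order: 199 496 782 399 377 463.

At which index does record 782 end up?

4

Insert 199: h=1, slot 1 empty -> index 1.
Insert 496: h=1, h2=7, slot 1 occupied -> index 8.
Insert 782: h=1, h2=3, slot 1 occupied -> index 4.
Insert 399: h=3, slot 3 empty -> index 3.
Insert 377: h=3, h2=8, slot 3 occupied -> index 0.
Insert 463: h=1, h2=4, slot 1 occupied -> index 5.
Table: [377, 199, -, 399, 782, 463, -, -, 496, -, -]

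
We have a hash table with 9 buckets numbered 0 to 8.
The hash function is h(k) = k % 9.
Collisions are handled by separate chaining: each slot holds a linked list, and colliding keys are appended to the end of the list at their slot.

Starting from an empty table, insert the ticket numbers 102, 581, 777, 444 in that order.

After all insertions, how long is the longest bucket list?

3

Insert 102: h=3, bucket 3 empty -> new chain.
Insert 581: h=5, bucket 5 empty -> new chain.
Insert 777: h=3, bucket 3 nonempty -> append to chain.
Insert 444: h=3, bucket 3 nonempty -> append to chain.
Final buckets:
0: .
1: .
2: .
3: 102 -> 777 -> 444
4: .
5: 581
6: .
7: .
8: .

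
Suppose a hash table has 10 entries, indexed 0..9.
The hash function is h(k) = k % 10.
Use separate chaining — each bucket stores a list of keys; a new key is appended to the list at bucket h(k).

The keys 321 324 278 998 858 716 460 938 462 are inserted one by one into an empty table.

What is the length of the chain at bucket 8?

4

Insert 321: h=1, bucket 1 empty -> new chain.
Insert 324: h=4, bucket 4 empty -> new chain.
Insert 278: h=8, bucket 8 empty -> new chain.
Insert 998: h=8, bucket 8 nonempty -> append to chain.
Insert 858: h=8, bucket 8 nonempty -> append to chain.
Insert 716: h=6, bucket 6 empty -> new chain.
Insert 460: h=0, bucket 0 empty -> new chain.
Insert 938: h=8, bucket 8 nonempty -> append to chain.
Insert 462: h=2, bucket 2 empty -> new chain.
Final buckets:
0: 460
1: 321
2: 462
3: -
4: 324
5: -
6: 716
7: -
8: 278 -> 998 -> 858 -> 938
9: -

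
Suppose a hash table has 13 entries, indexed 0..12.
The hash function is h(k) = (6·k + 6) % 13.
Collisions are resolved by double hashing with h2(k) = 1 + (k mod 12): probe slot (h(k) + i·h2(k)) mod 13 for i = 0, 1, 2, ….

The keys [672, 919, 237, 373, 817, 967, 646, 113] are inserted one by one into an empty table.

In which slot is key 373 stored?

10

672: h=8 → slot 8
919: h=8, h2=8, probe 8,3 → slot 3
237: h=11 → slot 11
373: h=8, h2=2, probe 8,10 → slot 10
817: h=7 → slot 7
967: h=10, h2=8, probe 10,5 → slot 5
646: h=8, h2=11, probe 8,6 → slot 6
113: h=8, h2=6, probe 8,1 → slot 1
Table: [., 113, ., 919, ., 967, 646, 817, 672, ., 373, 237, .]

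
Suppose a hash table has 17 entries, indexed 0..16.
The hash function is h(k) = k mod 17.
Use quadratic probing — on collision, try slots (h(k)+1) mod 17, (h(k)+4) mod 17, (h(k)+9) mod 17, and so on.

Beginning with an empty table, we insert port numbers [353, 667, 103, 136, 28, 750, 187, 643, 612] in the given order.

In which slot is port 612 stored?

353: h=13 -> slot 13
667: h=4 -> slot 4
103: h=1 -> slot 1
136: h=0 -> slot 0
28: h=11 -> slot 11
750: h=2 -> slot 2
187: h=0, probe 0,1,4,9 -> slot 9
643: h=14 -> slot 14
612: h=0, probe 0,1,4,9,16 -> slot 16
Table: [136, 103, 750, ., 667, ., ., ., ., 187, ., 28, ., 353, 643, ., 612]

16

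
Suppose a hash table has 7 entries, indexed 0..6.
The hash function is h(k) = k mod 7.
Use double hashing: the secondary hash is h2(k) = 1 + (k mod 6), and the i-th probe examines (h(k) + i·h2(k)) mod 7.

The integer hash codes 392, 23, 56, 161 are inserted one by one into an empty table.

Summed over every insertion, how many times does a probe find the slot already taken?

392 hashes to 0; slot 0 is free → place at 0.
23 hashes to 2; slot 2 is free → place at 2.
56 hashes to 0, h2=3; 0 taken → place at 3.
161 hashes to 0, h2=6; 0 taken → place at 6.
Table: [392, —, 23, 56, —, —, 161]

2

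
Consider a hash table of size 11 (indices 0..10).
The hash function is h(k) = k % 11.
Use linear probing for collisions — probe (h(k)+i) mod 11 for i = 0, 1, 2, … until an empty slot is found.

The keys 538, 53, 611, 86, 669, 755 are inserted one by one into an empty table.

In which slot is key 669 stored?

538: h=10 → slot 10
53: h=9 → slot 9
611: h=6 → slot 6
86: h=9, probe 9,10,0 → slot 0
669: h=9, probe 9,10,0,1 → slot 1
755: h=7 → slot 7
Table: [86, 669, —, —, —, —, 611, 755, —, 53, 538]

1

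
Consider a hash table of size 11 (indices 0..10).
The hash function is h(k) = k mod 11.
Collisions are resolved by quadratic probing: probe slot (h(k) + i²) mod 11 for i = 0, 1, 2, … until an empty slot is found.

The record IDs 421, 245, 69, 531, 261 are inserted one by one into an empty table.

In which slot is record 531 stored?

1

Insert 421: h=3, slot 3 empty → index 3.
Insert 245: h=3, slot 3 occupied → index 4.
Insert 69: h=3, slots 3,4 occupied → index 7.
Insert 531: h=3, slots 3,4,7 occupied → index 1.
Insert 261: h=8, slot 8 empty → index 8.
Table: [_, 531, _, 421, 245, _, _, 69, 261, _, _]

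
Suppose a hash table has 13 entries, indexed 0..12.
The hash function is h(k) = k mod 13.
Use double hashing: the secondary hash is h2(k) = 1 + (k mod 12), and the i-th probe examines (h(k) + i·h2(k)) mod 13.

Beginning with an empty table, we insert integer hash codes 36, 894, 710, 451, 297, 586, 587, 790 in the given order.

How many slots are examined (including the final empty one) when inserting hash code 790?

3

36 hashes to 10; slot 10 is free => place at 10.
894 hashes to 10, h2=7; 10 taken => place at 4.
710 hashes to 8; slot 8 is free => place at 8.
451 hashes to 9; slot 9 is free => place at 9.
297 hashes to 11; slot 11 is free => place at 11.
586 hashes to 1; slot 1 is free => place at 1.
587 hashes to 2; slot 2 is free => place at 2.
790 hashes to 10, h2=11; 10,8 taken => place at 6.
Table: [∅, 586, 587, ∅, 894, ∅, 790, ∅, 710, 451, 36, 297, ∅]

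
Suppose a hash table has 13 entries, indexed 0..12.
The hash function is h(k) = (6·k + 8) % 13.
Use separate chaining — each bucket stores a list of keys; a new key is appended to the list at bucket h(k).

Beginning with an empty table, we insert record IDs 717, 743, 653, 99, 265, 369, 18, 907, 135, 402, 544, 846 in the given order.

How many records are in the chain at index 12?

4

Insert 717: h=7, bucket 7 empty → new chain.
Insert 743: h=7, bucket 7 nonempty → append to chain.
Insert 653: h=0, bucket 0 empty → new chain.
Insert 99: h=4, bucket 4 empty → new chain.
Insert 265: h=12, bucket 12 empty → new chain.
Insert 369: h=12, bucket 12 nonempty → append to chain.
Insert 18: h=12, bucket 12 nonempty → append to chain.
Insert 907: h=3, bucket 3 empty → new chain.
Insert 135: h=12, bucket 12 nonempty → append to chain.
Insert 402: h=2, bucket 2 empty → new chain.
Insert 544: h=9, bucket 9 empty → new chain.
Insert 846: h=1, bucket 1 empty → new chain.
Final buckets:
0: 653
1: 846
2: 402
3: 907
4: 99
5: .
6: .
7: 717 -> 743
8: .
9: 544
10: .
11: .
12: 265 -> 369 -> 18 -> 135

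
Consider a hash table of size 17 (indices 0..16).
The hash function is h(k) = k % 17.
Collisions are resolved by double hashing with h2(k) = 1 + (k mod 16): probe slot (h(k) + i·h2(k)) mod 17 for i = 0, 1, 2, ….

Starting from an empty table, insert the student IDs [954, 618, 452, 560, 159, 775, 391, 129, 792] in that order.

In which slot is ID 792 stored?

Insert 954: h=2, slot 2 empty → index 2.
Insert 618: h=6, slot 6 empty → index 6.
Insert 452: h=10, slot 10 empty → index 10.
Insert 560: h=16, slot 16 empty → index 16.
Insert 159: h=6, h2=16, slot 6 occupied → index 5.
Insert 775: h=10, h2=8, slot 10 occupied → index 1.
Insert 391: h=0, slot 0 empty → index 0.
Insert 129: h=10, h2=2, slot 10 occupied → index 12.
Insert 792: h=10, h2=9, slots 10,2 occupied → index 11.
Table: [391, 775, 954, ., ., 159, 618, ., ., ., 452, 792, 129, ., ., ., 560]

11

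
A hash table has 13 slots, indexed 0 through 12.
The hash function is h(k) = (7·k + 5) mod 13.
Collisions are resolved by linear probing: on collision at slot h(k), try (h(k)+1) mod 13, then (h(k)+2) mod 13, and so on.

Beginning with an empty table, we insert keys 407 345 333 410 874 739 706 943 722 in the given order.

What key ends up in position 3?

Insert 407: h=7, slot 7 empty → index 7.
Insert 345: h=2, slot 2 empty → index 2.
Insert 333: h=9, slot 9 empty → index 9.
Insert 410: h=2, slot 2 occupied → index 3.
Insert 874: h=0, slot 0 empty → index 0.
Insert 739: h=4, slot 4 empty → index 4.
Insert 706: h=7, slot 7 occupied → index 8.
Insert 943: h=2, slots 2,3,4 occupied → index 5.
Insert 722: h=2, slots 2,3,4,5 occupied → index 6.
Table: [874, —, 345, 410, 739, 943, 722, 407, 706, 333, —, —, —]

410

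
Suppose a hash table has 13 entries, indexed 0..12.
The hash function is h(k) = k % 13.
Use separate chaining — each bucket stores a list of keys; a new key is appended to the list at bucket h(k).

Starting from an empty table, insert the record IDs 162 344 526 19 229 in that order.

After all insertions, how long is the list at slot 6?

4

Insert 162: h=6, bucket 6 empty -> new chain.
Insert 344: h=6, bucket 6 nonempty -> append to chain.
Insert 526: h=6, bucket 6 nonempty -> append to chain.
Insert 19: h=6, bucket 6 nonempty -> append to chain.
Insert 229: h=8, bucket 8 empty -> new chain.
Final buckets:
0: ∅
1: ∅
2: ∅
3: ∅
4: ∅
5: ∅
6: 162 -> 344 -> 526 -> 19
7: ∅
8: 229
9: ∅
10: ∅
11: ∅
12: ∅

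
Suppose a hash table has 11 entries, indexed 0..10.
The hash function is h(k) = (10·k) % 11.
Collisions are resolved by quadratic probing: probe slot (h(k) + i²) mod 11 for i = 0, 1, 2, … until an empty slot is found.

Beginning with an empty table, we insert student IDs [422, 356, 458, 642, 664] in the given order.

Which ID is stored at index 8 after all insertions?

Insert 422: h=7, slot 7 empty -> index 7.
Insert 356: h=7, slot 7 occupied -> index 8.
Insert 458: h=4, slot 4 empty -> index 4.
Insert 642: h=7, slots 7,8 occupied -> index 0.
Insert 664: h=7, slots 7,8,0 occupied -> index 5.
Table: [642, -, -, -, 458, 664, -, 422, 356, -, -]

356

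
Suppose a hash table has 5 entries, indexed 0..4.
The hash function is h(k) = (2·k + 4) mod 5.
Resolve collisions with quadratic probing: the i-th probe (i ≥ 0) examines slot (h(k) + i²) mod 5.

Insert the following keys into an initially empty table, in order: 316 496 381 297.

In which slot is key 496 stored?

2

316 hashes to 1; slot 1 is free → place at 1.
496 hashes to 1; 1 taken → place at 2.
381 hashes to 1; 1,2 taken → place at 0.
297 hashes to 3; slot 3 is free → place at 3.
Table: [381, 316, 496, 297, -]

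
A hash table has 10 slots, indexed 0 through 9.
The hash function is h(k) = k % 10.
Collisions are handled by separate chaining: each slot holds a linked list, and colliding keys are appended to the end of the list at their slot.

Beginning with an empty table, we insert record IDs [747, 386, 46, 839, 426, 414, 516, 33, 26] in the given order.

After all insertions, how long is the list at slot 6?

747 → bucket 7
386 → bucket 6
46 → bucket 6 (collision)
839 → bucket 9
426 → bucket 6 (collision)
414 → bucket 4
516 → bucket 6 (collision)
33 → bucket 3
26 → bucket 6 (collision)
Final buckets:
0: _
1: _
2: _
3: 33
4: 414
5: _
6: 386 -> 46 -> 426 -> 516 -> 26
7: 747
8: _
9: 839

5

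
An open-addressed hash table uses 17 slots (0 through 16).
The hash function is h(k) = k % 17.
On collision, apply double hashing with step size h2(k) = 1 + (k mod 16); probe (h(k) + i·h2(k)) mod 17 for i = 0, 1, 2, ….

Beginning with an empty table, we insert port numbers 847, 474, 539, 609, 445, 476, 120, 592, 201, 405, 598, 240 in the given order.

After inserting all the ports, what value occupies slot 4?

240

847: h=14 -> slot 14
474: h=15 -> slot 15
539: h=12 -> slot 12
609: h=14, h2=2, probe 14,16 -> slot 16
445: h=3 -> slot 3
476: h=0 -> slot 0
120: h=1 -> slot 1
592: h=14, h2=1, probe 14,15,16,0,1,2 -> slot 2
201: h=14, h2=10, probe 14,7 -> slot 7
405: h=14, h2=6, probe 14,3,9 -> slot 9
598: h=3, h2=7, probe 3,10 -> slot 10
240: h=2, h2=1, probe 2,3,4 -> slot 4
Table: [476, 120, 592, 445, 240, —, —, 201, —, 405, 598, —, 539, —, 847, 474, 609]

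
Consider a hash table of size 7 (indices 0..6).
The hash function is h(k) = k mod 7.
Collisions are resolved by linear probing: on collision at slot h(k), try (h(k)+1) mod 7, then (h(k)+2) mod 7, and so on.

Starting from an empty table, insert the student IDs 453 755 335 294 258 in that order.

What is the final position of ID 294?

453 hashes to 5; slot 5 is free -> place at 5.
755 hashes to 6; slot 6 is free -> place at 6.
335 hashes to 6; 6 taken -> place at 0.
294 hashes to 0; 0 taken -> place at 1.
258 hashes to 6; 6,0,1 taken -> place at 2.
Table: [335, 294, 258, ∅, ∅, 453, 755]

1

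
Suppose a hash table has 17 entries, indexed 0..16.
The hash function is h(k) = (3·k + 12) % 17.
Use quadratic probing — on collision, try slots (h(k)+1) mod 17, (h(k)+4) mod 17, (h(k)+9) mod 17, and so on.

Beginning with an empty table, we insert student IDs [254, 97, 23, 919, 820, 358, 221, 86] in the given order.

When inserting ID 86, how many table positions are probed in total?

3

254 hashes to 9; slot 9 is free → place at 9.
97 hashes to 14; slot 14 is free → place at 14.
23 hashes to 13; slot 13 is free → place at 13.
919 hashes to 15; slot 15 is free → place at 15.
820 hashes to 7; slot 7 is free → place at 7.
358 hashes to 15; 15 taken → place at 16.
221 hashes to 12; slot 12 is free → place at 12.
86 hashes to 15; 15,16 taken → place at 2.
Table: [_, _, 86, _, _, _, _, 820, _, 254, _, _, 221, 23, 97, 919, 358]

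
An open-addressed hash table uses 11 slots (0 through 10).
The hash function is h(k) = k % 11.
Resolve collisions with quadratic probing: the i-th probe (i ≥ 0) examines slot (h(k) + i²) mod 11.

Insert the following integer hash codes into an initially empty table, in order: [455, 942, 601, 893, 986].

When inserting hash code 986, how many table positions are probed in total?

455: h=4 → slot 4
942: h=7 → slot 7
601: h=7, probe 7,8 → slot 8
893: h=2 → slot 2
986: h=7, probe 7,8,0 → slot 0
Table: [986, -, 893, -, 455, -, -, 942, 601, -, -]

3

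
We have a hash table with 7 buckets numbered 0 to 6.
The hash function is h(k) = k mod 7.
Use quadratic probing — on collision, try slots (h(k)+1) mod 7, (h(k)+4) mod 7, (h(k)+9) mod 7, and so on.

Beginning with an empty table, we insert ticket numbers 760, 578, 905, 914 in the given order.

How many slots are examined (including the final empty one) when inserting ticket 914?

3

760 hashes to 4; slot 4 is free → place at 4.
578 hashes to 4; 4 taken → place at 5.
905 hashes to 2; slot 2 is free → place at 2.
914 hashes to 4; 4,5 taken → place at 1.
Table: [—, 914, 905, —, 760, 578, —]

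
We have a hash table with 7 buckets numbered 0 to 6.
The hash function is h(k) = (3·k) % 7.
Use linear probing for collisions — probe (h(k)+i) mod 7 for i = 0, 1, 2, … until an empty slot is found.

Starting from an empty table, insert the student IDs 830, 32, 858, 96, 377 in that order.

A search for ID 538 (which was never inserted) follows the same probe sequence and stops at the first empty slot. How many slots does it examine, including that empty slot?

6

830 hashes to 5; slot 5 is free -> place at 5.
32 hashes to 5; 5 taken -> place at 6.
858 hashes to 5; 5,6 taken -> place at 0.
96 hashes to 1; slot 1 is free -> place at 1.
377 hashes to 4; slot 4 is free -> place at 4.
Table: [858, 96, ., ., 377, 830, 32]
Lookup 538: h=4, probe 4,5,6,0,1,2 → slot 2 empty, not found.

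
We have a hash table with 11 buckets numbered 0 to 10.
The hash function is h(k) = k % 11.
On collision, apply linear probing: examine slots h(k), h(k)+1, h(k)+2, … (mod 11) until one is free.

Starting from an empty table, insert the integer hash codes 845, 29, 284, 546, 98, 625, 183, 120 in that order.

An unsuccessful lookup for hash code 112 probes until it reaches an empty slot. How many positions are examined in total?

3

845: h=9 => slot 9
29: h=7 => slot 7
284: h=9, probe 9,10 => slot 10
546: h=7, probe 7,8 => slot 8
98: h=10, probe 10,0 => slot 0
625: h=9, probe 9,10,0,1 => slot 1
183: h=7, probe 7,8,9,10,0,1,2 => slot 2
120: h=10, probe 10,0,1,2,3 => slot 3
Table: [98, 625, 183, 120, -, -, -, 29, 546, 845, 284]
Lookup 112: h=2, probe 2,3,4 → slot 4 empty, not found.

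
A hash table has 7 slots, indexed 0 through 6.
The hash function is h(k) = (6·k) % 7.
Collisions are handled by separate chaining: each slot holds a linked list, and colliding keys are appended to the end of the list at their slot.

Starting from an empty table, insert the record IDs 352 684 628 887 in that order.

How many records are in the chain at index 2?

3

352 -> bucket 5
684 -> bucket 2
628 -> bucket 2 (collision)
887 -> bucket 2 (collision)
Final buckets:
0: _
1: _
2: 684 -> 628 -> 887
3: _
4: _
5: 352
6: _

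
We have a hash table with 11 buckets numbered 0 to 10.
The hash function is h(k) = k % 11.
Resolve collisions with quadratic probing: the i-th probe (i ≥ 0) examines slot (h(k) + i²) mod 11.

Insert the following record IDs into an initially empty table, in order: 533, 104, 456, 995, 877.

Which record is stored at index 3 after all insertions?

533: h=5 -> slot 5
104: h=5, probe 5,6 -> slot 6
456: h=5, probe 5,6,9 -> slot 9
995: h=5, probe 5,6,9,3 -> slot 3
877: h=8 -> slot 8
Table: [∅, ∅, ∅, 995, ∅, 533, 104, ∅, 877, 456, ∅]

995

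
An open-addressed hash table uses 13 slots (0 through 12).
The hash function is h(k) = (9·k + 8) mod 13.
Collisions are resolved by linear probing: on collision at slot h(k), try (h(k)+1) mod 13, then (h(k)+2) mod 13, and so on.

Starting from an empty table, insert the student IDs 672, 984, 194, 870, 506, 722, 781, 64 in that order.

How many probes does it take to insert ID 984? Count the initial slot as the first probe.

Insert 672: h=11, slot 11 empty -> index 11.
Insert 984: h=11, slot 11 occupied -> index 12.
Insert 194: h=12, slot 12 occupied -> index 0.
Insert 870: h=12, slots 12,0 occupied -> index 1.
Insert 506: h=12, slots 12,0,1 occupied -> index 2.
Insert 722: h=6, slot 6 empty -> index 6.
Insert 781: h=4, slot 4 empty -> index 4.
Insert 64: h=12, slots 12,0,1,2 occupied -> index 3.
Table: [194, 870, 506, 64, 781, —, 722, —, —, —, —, 672, 984]

2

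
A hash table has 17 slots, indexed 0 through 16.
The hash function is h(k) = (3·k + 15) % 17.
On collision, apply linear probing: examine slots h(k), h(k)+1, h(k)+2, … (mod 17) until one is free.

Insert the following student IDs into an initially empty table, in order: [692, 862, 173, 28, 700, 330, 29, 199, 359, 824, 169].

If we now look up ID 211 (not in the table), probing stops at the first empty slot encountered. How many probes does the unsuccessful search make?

8

Insert 692: h=0, slot 0 empty => index 0.
Insert 862: h=0, slot 0 occupied => index 1.
Insert 173: h=7, slot 7 empty => index 7.
Insert 28: h=14, slot 14 empty => index 14.
Insert 700: h=7, slot 7 occupied => index 8.
Insert 330: h=2, slot 2 empty => index 2.
Insert 29: h=0, slots 0,1,2 occupied => index 3.
Insert 199: h=0, slots 0,1,2,3 occupied => index 4.
Insert 359: h=4, slot 4 occupied => index 5.
Insert 824: h=5, slot 5 occupied => index 6.
Insert 169: h=12, slot 12 empty => index 12.
Table: [692, 862, 330, 29, 199, 359, 824, 173, 700, -, -, -, 169, -, 28, -, -]
Lookup 211: h=2, probe 2,3,4,5,6,7,8,9 → slot 9 empty, not found.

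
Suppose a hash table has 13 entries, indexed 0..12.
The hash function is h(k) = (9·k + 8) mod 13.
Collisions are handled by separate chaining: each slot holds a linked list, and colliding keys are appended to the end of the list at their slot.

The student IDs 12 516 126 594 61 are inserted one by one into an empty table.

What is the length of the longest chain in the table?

4

12 -> bucket 12
516 -> bucket 11
126 -> bucket 11 (collision)
594 -> bucket 11 (collision)
61 -> bucket 11 (collision)
Final buckets:
0: —
1: —
2: —
3: —
4: —
5: —
6: —
7: —
8: —
9: —
10: —
11: 516 -> 126 -> 594 -> 61
12: 12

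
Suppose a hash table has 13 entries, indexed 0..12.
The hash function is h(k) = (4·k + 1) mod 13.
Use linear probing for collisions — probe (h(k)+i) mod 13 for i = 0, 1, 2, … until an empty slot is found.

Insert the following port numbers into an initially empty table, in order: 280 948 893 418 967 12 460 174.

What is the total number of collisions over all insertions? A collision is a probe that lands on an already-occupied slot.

13

Insert 280: h=3, slot 3 empty => index 3.
Insert 948: h=10, slot 10 empty => index 10.
Insert 893: h=11, slot 11 empty => index 11.
Insert 418: h=9, slot 9 empty => index 9.
Insert 967: h=8, slot 8 empty => index 8.
Insert 12: h=10, slots 10,11 occupied => index 12.
Insert 460: h=8, slots 8,9,10,11,12 occupied => index 0.
Insert 174: h=8, slots 8,9,10,11,12,0 occupied => index 1.
Table: [460, 174, ., 280, ., ., ., ., 967, 418, 948, 893, 12]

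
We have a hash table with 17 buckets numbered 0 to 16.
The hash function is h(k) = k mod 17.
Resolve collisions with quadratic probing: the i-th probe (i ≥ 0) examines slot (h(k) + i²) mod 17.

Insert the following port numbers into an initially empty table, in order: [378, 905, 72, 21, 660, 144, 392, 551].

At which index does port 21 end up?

13

378 hashes to 4; slot 4 is free => place at 4.
905 hashes to 4; 4 taken => place at 5.
72 hashes to 4; 4,5 taken => place at 8.
21 hashes to 4; 4,5,8 taken => place at 13.
660 hashes to 14; slot 14 is free => place at 14.
144 hashes to 8; 8 taken => place at 9.
392 hashes to 1; slot 1 is free => place at 1.
551 hashes to 7; slot 7 is free => place at 7.
Table: [-, 392, -, -, 378, 905, -, 551, 72, 144, -, -, -, 21, 660, -, -]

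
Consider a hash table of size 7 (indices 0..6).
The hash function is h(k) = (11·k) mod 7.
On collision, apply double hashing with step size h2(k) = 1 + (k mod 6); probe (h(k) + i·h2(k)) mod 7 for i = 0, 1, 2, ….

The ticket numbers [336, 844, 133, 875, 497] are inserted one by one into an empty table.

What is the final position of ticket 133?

4

336: h=0 → slot 0
844: h=2 → slot 2
133: h=0, h2=2, probe 0,2,4 → slot 4
875: h=0, h2=6, probe 0,6 → slot 6
497: h=0, h2=6, probe 0,6,5 → slot 5
Table: [336, ∅, 844, ∅, 133, 497, 875]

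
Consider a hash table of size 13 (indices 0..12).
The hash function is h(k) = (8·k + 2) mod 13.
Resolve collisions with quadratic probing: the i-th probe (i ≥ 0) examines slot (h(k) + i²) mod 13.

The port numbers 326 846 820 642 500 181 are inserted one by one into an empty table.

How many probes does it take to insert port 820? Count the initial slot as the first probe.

3

326 hashes to 10; slot 10 is free -> place at 10.
846 hashes to 10; 10 taken -> place at 11.
820 hashes to 10; 10,11 taken -> place at 1.
642 hashes to 3; slot 3 is free -> place at 3.
500 hashes to 11; 11 taken -> place at 12.
181 hashes to 7; slot 7 is free -> place at 7.
Table: [., 820, ., 642, ., ., ., 181, ., ., 326, 846, 500]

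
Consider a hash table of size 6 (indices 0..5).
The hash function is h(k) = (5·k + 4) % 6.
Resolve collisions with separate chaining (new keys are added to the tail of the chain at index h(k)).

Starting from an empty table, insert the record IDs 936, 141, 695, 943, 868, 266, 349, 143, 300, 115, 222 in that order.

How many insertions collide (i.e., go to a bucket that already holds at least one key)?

Insert 936: h=4, bucket 4 empty → new chain.
Insert 141: h=1, bucket 1 empty → new chain.
Insert 695: h=5, bucket 5 empty → new chain.
Insert 943: h=3, bucket 3 empty → new chain.
Insert 868: h=0, bucket 0 empty → new chain.
Insert 266: h=2, bucket 2 empty → new chain.
Insert 349: h=3, bucket 3 nonempty → append to chain.
Insert 143: h=5, bucket 5 nonempty → append to chain.
Insert 300: h=4, bucket 4 nonempty → append to chain.
Insert 115: h=3, bucket 3 nonempty → append to chain.
Insert 222: h=4, bucket 4 nonempty → append to chain.
Final buckets:
0: 868
1: 141
2: 266
3: 943 -> 349 -> 115
4: 936 -> 300 -> 222
5: 695 -> 143

5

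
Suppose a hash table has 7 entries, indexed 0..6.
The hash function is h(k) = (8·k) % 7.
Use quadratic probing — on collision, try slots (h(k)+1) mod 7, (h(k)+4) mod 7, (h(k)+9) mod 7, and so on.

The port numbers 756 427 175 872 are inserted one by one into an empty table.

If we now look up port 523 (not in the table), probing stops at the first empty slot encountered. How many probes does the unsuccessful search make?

2

756: h=0 -> slot 0
427: h=0, probe 0,1 -> slot 1
175: h=0, probe 0,1,4 -> slot 4
872: h=4, probe 4,5 -> slot 5
Table: [756, 427, _, _, 175, 872, _]
Lookup 523: h=5, probe 5,6 → slot 6 empty, not found.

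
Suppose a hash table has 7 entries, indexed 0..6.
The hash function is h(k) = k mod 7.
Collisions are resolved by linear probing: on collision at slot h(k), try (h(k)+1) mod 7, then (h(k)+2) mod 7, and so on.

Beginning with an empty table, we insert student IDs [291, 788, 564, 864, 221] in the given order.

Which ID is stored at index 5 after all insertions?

788

291: h=4 → slot 4
788: h=4, probe 4,5 → slot 5
564: h=4, probe 4,5,6 → slot 6
864: h=3 → slot 3
221: h=4, probe 4,5,6,0 → slot 0
Table: [221, ∅, ∅, 864, 291, 788, 564]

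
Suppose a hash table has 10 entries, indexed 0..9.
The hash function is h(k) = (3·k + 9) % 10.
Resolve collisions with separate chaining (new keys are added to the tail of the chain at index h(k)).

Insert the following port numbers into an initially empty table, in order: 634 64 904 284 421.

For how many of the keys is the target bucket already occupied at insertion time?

3

Insert 634: h=1, bucket 1 empty → new chain.
Insert 64: h=1, bucket 1 nonempty → append to chain.
Insert 904: h=1, bucket 1 nonempty → append to chain.
Insert 284: h=1, bucket 1 nonempty → append to chain.
Insert 421: h=2, bucket 2 empty → new chain.
Final buckets:
0: .
1: 634 -> 64 -> 904 -> 284
2: 421
3: .
4: .
5: .
6: .
7: .
8: .
9: .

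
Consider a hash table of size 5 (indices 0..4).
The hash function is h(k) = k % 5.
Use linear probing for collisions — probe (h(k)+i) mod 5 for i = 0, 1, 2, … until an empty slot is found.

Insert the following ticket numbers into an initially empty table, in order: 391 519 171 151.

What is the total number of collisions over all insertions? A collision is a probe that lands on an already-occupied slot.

3

Insert 391: h=1, slot 1 empty -> index 1.
Insert 519: h=4, slot 4 empty -> index 4.
Insert 171: h=1, slot 1 occupied -> index 2.
Insert 151: h=1, slots 1,2 occupied -> index 3.
Table: [—, 391, 171, 151, 519]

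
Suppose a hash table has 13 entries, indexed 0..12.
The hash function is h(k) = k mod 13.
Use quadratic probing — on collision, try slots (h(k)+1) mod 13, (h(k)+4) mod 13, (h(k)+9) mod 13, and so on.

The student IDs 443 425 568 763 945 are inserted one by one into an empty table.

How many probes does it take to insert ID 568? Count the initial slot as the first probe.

2

443: h=1 → slot 1
425: h=9 → slot 9
568: h=9, probe 9,10 → slot 10
763: h=9, probe 9,10,0 → slot 0
945: h=9, probe 9,10,0,5 → slot 5
Table: [763, 443, -, -, -, 945, -, -, -, 425, 568, -, -]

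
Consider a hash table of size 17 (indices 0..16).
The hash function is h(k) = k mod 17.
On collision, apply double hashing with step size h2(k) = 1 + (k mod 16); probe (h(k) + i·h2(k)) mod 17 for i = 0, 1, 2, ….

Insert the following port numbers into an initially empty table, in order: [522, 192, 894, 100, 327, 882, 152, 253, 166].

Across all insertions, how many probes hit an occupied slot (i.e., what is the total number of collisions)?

522: h=12 → slot 12
192: h=5 → slot 5
894: h=10 → slot 10
100: h=15 → slot 15
327: h=4 → slot 4
882: h=15, h2=3, probe 15,1 → slot 1
152: h=16 → slot 16
253: h=15, h2=14, probe 15,12,9 → slot 9
166: h=13 → slot 13
Table: [∅, 882, ∅, ∅, 327, 192, ∅, ∅, ∅, 253, 894, ∅, 522, 166, ∅, 100, 152]

3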